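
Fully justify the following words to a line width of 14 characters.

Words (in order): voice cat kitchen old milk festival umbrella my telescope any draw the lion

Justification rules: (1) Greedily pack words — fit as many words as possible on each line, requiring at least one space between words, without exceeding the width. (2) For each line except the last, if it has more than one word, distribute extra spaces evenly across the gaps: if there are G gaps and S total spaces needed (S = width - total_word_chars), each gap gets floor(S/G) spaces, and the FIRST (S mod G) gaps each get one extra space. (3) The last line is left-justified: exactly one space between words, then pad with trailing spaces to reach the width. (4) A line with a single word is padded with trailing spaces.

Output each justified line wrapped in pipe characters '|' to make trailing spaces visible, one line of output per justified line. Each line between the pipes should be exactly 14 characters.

Answer: |voice      cat|
|kitchen    old|
|milk  festival|
|umbrella    my|
|telescope  any|
|draw the lion |

Derivation:
Line 1: ['voice', 'cat'] (min_width=9, slack=5)
Line 2: ['kitchen', 'old'] (min_width=11, slack=3)
Line 3: ['milk', 'festival'] (min_width=13, slack=1)
Line 4: ['umbrella', 'my'] (min_width=11, slack=3)
Line 5: ['telescope', 'any'] (min_width=13, slack=1)
Line 6: ['draw', 'the', 'lion'] (min_width=13, slack=1)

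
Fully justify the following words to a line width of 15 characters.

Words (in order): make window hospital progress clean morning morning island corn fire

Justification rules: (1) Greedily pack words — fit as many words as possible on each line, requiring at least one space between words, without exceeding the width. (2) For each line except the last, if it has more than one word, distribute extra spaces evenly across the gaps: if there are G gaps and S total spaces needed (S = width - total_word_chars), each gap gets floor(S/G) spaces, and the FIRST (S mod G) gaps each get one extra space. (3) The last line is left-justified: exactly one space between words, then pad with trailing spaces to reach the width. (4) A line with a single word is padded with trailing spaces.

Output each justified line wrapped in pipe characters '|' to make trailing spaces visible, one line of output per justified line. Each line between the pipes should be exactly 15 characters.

Answer: |make     window|
|hospital       |
|progress  clean|
|morning morning|
|island     corn|
|fire           |

Derivation:
Line 1: ['make', 'window'] (min_width=11, slack=4)
Line 2: ['hospital'] (min_width=8, slack=7)
Line 3: ['progress', 'clean'] (min_width=14, slack=1)
Line 4: ['morning', 'morning'] (min_width=15, slack=0)
Line 5: ['island', 'corn'] (min_width=11, slack=4)
Line 6: ['fire'] (min_width=4, slack=11)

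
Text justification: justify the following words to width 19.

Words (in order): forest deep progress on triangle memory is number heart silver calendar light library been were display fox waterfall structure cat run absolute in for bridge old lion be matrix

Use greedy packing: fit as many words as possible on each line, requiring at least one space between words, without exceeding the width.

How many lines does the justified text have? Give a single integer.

Answer: 11

Derivation:
Line 1: ['forest', 'deep'] (min_width=11, slack=8)
Line 2: ['progress', 'on'] (min_width=11, slack=8)
Line 3: ['triangle', 'memory', 'is'] (min_width=18, slack=1)
Line 4: ['number', 'heart', 'silver'] (min_width=19, slack=0)
Line 5: ['calendar', 'light'] (min_width=14, slack=5)
Line 6: ['library', 'been', 'were'] (min_width=17, slack=2)
Line 7: ['display', 'fox'] (min_width=11, slack=8)
Line 8: ['waterfall', 'structure'] (min_width=19, slack=0)
Line 9: ['cat', 'run', 'absolute', 'in'] (min_width=19, slack=0)
Line 10: ['for', 'bridge', 'old', 'lion'] (min_width=19, slack=0)
Line 11: ['be', 'matrix'] (min_width=9, slack=10)
Total lines: 11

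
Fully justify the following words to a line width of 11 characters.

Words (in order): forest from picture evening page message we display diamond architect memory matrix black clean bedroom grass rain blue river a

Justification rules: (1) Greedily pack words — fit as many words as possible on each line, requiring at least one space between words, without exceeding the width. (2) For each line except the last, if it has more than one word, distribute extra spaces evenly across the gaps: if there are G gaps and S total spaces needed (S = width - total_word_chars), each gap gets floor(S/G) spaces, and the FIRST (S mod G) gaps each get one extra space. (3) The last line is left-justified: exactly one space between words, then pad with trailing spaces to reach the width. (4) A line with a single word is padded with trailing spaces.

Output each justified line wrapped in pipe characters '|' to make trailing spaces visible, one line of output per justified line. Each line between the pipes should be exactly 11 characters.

Answer: |forest from|
|picture    |
|evening    |
|page       |
|message  we|
|display    |
|diamond    |
|architect  |
|memory     |
|matrix     |
|black clean|
|bedroom    |
|grass  rain|
|blue  river|
|a          |

Derivation:
Line 1: ['forest', 'from'] (min_width=11, slack=0)
Line 2: ['picture'] (min_width=7, slack=4)
Line 3: ['evening'] (min_width=7, slack=4)
Line 4: ['page'] (min_width=4, slack=7)
Line 5: ['message', 'we'] (min_width=10, slack=1)
Line 6: ['display'] (min_width=7, slack=4)
Line 7: ['diamond'] (min_width=7, slack=4)
Line 8: ['architect'] (min_width=9, slack=2)
Line 9: ['memory'] (min_width=6, slack=5)
Line 10: ['matrix'] (min_width=6, slack=5)
Line 11: ['black', 'clean'] (min_width=11, slack=0)
Line 12: ['bedroom'] (min_width=7, slack=4)
Line 13: ['grass', 'rain'] (min_width=10, slack=1)
Line 14: ['blue', 'river'] (min_width=10, slack=1)
Line 15: ['a'] (min_width=1, slack=10)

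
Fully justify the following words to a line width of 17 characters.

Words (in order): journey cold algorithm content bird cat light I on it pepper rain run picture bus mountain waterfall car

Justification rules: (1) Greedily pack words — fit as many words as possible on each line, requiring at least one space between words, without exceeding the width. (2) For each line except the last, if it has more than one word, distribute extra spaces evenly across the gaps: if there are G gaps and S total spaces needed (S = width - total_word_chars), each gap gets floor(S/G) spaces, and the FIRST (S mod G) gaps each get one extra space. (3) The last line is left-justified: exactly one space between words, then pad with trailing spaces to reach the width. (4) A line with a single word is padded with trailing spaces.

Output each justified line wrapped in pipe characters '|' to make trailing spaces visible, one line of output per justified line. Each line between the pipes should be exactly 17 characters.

Line 1: ['journey', 'cold'] (min_width=12, slack=5)
Line 2: ['algorithm', 'content'] (min_width=17, slack=0)
Line 3: ['bird', 'cat', 'light', 'I'] (min_width=16, slack=1)
Line 4: ['on', 'it', 'pepper', 'rain'] (min_width=17, slack=0)
Line 5: ['run', 'picture', 'bus'] (min_width=15, slack=2)
Line 6: ['mountain'] (min_width=8, slack=9)
Line 7: ['waterfall', 'car'] (min_width=13, slack=4)

Answer: |journey      cold|
|algorithm content|
|bird  cat light I|
|on it pepper rain|
|run  picture  bus|
|mountain         |
|waterfall car    |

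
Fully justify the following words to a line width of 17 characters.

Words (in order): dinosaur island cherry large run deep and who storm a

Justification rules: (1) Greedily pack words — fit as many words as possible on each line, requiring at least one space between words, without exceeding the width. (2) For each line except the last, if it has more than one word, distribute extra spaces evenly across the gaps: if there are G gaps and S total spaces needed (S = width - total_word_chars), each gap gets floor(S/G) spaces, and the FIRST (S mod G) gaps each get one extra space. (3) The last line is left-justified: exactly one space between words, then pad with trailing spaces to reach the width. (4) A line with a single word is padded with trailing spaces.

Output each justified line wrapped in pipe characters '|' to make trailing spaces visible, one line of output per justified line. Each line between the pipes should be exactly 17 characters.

Answer: |dinosaur   island|
|cherry  large run|
|deep    and   who|
|storm a          |

Derivation:
Line 1: ['dinosaur', 'island'] (min_width=15, slack=2)
Line 2: ['cherry', 'large', 'run'] (min_width=16, slack=1)
Line 3: ['deep', 'and', 'who'] (min_width=12, slack=5)
Line 4: ['storm', 'a'] (min_width=7, slack=10)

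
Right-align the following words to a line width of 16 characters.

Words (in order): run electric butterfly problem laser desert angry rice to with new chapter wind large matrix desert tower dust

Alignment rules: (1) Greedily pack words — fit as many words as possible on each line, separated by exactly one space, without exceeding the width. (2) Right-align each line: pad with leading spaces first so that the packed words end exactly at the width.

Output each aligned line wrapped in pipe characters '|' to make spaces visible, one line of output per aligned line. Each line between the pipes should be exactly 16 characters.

Answer: |    run electric|
|       butterfly|
|   problem laser|
|    desert angry|
|rice to with new|
|    chapter wind|
|    large matrix|
|    desert tower|
|            dust|

Derivation:
Line 1: ['run', 'electric'] (min_width=12, slack=4)
Line 2: ['butterfly'] (min_width=9, slack=7)
Line 3: ['problem', 'laser'] (min_width=13, slack=3)
Line 4: ['desert', 'angry'] (min_width=12, slack=4)
Line 5: ['rice', 'to', 'with', 'new'] (min_width=16, slack=0)
Line 6: ['chapter', 'wind'] (min_width=12, slack=4)
Line 7: ['large', 'matrix'] (min_width=12, slack=4)
Line 8: ['desert', 'tower'] (min_width=12, slack=4)
Line 9: ['dust'] (min_width=4, slack=12)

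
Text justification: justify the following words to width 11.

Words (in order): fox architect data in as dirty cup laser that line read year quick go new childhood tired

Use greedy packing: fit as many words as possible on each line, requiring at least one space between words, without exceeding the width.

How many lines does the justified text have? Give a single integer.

Line 1: ['fox'] (min_width=3, slack=8)
Line 2: ['architect'] (min_width=9, slack=2)
Line 3: ['data', 'in', 'as'] (min_width=10, slack=1)
Line 4: ['dirty', 'cup'] (min_width=9, slack=2)
Line 5: ['laser', 'that'] (min_width=10, slack=1)
Line 6: ['line', 'read'] (min_width=9, slack=2)
Line 7: ['year', 'quick'] (min_width=10, slack=1)
Line 8: ['go', 'new'] (min_width=6, slack=5)
Line 9: ['childhood'] (min_width=9, slack=2)
Line 10: ['tired'] (min_width=5, slack=6)
Total lines: 10

Answer: 10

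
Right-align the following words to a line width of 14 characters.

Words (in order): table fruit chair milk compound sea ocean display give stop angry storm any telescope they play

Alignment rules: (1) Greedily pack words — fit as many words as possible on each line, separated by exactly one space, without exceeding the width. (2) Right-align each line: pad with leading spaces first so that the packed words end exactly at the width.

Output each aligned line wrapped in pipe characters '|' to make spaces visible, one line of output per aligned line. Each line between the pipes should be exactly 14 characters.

Line 1: ['table', 'fruit'] (min_width=11, slack=3)
Line 2: ['chair', 'milk'] (min_width=10, slack=4)
Line 3: ['compound', 'sea'] (min_width=12, slack=2)
Line 4: ['ocean', 'display'] (min_width=13, slack=1)
Line 5: ['give', 'stop'] (min_width=9, slack=5)
Line 6: ['angry', 'storm'] (min_width=11, slack=3)
Line 7: ['any', 'telescope'] (min_width=13, slack=1)
Line 8: ['they', 'play'] (min_width=9, slack=5)

Answer: |   table fruit|
|    chair milk|
|  compound sea|
| ocean display|
|     give stop|
|   angry storm|
| any telescope|
|     they play|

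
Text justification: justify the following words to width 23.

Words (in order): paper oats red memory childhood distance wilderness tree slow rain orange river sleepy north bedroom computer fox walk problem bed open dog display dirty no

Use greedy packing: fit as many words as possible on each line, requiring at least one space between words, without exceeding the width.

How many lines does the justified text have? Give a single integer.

Answer: 8

Derivation:
Line 1: ['paper', 'oats', 'red', 'memory'] (min_width=21, slack=2)
Line 2: ['childhood', 'distance'] (min_width=18, slack=5)
Line 3: ['wilderness', 'tree', 'slow'] (min_width=20, slack=3)
Line 4: ['rain', 'orange', 'river'] (min_width=17, slack=6)
Line 5: ['sleepy', 'north', 'bedroom'] (min_width=20, slack=3)
Line 6: ['computer', 'fox', 'walk'] (min_width=17, slack=6)
Line 7: ['problem', 'bed', 'open', 'dog'] (min_width=20, slack=3)
Line 8: ['display', 'dirty', 'no'] (min_width=16, slack=7)
Total lines: 8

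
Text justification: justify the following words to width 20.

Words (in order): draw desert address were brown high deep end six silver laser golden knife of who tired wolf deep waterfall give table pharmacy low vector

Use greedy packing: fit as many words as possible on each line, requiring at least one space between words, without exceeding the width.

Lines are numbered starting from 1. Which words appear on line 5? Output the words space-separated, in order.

Answer: tired wolf deep

Derivation:
Line 1: ['draw', 'desert', 'address'] (min_width=19, slack=1)
Line 2: ['were', 'brown', 'high', 'deep'] (min_width=20, slack=0)
Line 3: ['end', 'six', 'silver', 'laser'] (min_width=20, slack=0)
Line 4: ['golden', 'knife', 'of', 'who'] (min_width=19, slack=1)
Line 5: ['tired', 'wolf', 'deep'] (min_width=15, slack=5)
Line 6: ['waterfall', 'give', 'table'] (min_width=20, slack=0)
Line 7: ['pharmacy', 'low', 'vector'] (min_width=19, slack=1)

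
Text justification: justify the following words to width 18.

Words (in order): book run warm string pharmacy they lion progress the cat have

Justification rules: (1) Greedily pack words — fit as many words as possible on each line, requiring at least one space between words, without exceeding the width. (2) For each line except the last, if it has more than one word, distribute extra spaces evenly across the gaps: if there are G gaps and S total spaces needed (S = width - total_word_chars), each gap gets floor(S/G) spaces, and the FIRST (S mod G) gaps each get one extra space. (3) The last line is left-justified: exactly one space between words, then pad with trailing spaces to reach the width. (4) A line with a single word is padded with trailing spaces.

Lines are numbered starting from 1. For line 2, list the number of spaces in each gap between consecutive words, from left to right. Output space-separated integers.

Line 1: ['book', 'run', 'warm'] (min_width=13, slack=5)
Line 2: ['string', 'pharmacy'] (min_width=15, slack=3)
Line 3: ['they', 'lion', 'progress'] (min_width=18, slack=0)
Line 4: ['the', 'cat', 'have'] (min_width=12, slack=6)

Answer: 4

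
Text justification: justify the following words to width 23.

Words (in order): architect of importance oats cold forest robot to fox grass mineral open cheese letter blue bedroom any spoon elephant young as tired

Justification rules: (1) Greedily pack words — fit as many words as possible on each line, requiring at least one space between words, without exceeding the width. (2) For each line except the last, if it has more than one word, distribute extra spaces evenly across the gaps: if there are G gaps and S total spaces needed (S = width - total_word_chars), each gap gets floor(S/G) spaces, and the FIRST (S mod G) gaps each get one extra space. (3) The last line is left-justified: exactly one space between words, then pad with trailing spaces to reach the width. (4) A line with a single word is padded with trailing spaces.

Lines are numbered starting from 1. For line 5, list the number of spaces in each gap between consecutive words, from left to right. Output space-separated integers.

Line 1: ['architect', 'of', 'importance'] (min_width=23, slack=0)
Line 2: ['oats', 'cold', 'forest', 'robot'] (min_width=22, slack=1)
Line 3: ['to', 'fox', 'grass', 'mineral'] (min_width=20, slack=3)
Line 4: ['open', 'cheese', 'letter', 'blue'] (min_width=23, slack=0)
Line 5: ['bedroom', 'any', 'spoon'] (min_width=17, slack=6)
Line 6: ['elephant', 'young', 'as', 'tired'] (min_width=23, slack=0)

Answer: 4 4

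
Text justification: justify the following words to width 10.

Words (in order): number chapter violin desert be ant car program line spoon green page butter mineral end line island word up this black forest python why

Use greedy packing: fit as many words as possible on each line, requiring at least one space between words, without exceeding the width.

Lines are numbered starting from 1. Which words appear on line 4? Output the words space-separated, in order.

Line 1: ['number'] (min_width=6, slack=4)
Line 2: ['chapter'] (min_width=7, slack=3)
Line 3: ['violin'] (min_width=6, slack=4)
Line 4: ['desert', 'be'] (min_width=9, slack=1)
Line 5: ['ant', 'car'] (min_width=7, slack=3)
Line 6: ['program'] (min_width=7, slack=3)
Line 7: ['line', 'spoon'] (min_width=10, slack=0)
Line 8: ['green', 'page'] (min_width=10, slack=0)
Line 9: ['butter'] (min_width=6, slack=4)
Line 10: ['mineral'] (min_width=7, slack=3)
Line 11: ['end', 'line'] (min_width=8, slack=2)
Line 12: ['island'] (min_width=6, slack=4)
Line 13: ['word', 'up'] (min_width=7, slack=3)
Line 14: ['this', 'black'] (min_width=10, slack=0)
Line 15: ['forest'] (min_width=6, slack=4)
Line 16: ['python', 'why'] (min_width=10, slack=0)

Answer: desert be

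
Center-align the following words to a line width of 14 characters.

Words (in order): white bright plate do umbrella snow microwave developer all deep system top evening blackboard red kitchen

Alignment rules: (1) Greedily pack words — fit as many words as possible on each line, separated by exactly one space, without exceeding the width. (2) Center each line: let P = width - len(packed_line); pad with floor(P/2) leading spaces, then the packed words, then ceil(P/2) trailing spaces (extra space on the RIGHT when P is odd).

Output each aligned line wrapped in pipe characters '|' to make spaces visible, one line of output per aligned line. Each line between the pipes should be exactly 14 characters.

Line 1: ['white', 'bright'] (min_width=12, slack=2)
Line 2: ['plate', 'do'] (min_width=8, slack=6)
Line 3: ['umbrella', 'snow'] (min_width=13, slack=1)
Line 4: ['microwave'] (min_width=9, slack=5)
Line 5: ['developer', 'all'] (min_width=13, slack=1)
Line 6: ['deep', 'system'] (min_width=11, slack=3)
Line 7: ['top', 'evening'] (min_width=11, slack=3)
Line 8: ['blackboard', 'red'] (min_width=14, slack=0)
Line 9: ['kitchen'] (min_width=7, slack=7)

Answer: | white bright |
|   plate do   |
|umbrella snow |
|  microwave   |
|developer all |
| deep system  |
| top evening  |
|blackboard red|
|   kitchen    |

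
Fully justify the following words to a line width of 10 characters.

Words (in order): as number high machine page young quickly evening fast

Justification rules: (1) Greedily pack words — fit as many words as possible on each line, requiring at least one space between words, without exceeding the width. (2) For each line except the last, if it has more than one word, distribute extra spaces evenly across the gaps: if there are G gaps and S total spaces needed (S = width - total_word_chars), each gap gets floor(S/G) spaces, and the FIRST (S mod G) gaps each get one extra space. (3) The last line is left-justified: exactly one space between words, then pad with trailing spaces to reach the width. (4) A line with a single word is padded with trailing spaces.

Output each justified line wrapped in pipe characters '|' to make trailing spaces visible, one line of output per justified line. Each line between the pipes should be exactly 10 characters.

Line 1: ['as', 'number'] (min_width=9, slack=1)
Line 2: ['high'] (min_width=4, slack=6)
Line 3: ['machine'] (min_width=7, slack=3)
Line 4: ['page', 'young'] (min_width=10, slack=0)
Line 5: ['quickly'] (min_width=7, slack=3)
Line 6: ['evening'] (min_width=7, slack=3)
Line 7: ['fast'] (min_width=4, slack=6)

Answer: |as  number|
|high      |
|machine   |
|page young|
|quickly   |
|evening   |
|fast      |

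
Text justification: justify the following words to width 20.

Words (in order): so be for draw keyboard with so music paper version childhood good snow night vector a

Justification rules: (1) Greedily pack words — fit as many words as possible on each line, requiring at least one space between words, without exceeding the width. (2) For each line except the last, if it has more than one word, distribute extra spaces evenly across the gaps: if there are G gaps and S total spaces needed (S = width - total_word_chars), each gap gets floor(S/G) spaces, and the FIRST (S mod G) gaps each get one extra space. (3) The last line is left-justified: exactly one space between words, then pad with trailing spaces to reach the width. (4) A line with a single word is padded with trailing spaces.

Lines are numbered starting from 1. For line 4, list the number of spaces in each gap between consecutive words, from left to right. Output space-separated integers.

Line 1: ['so', 'be', 'for', 'draw'] (min_width=14, slack=6)
Line 2: ['keyboard', 'with', 'so'] (min_width=16, slack=4)
Line 3: ['music', 'paper', 'version'] (min_width=19, slack=1)
Line 4: ['childhood', 'good', 'snow'] (min_width=19, slack=1)
Line 5: ['night', 'vector', 'a'] (min_width=14, slack=6)

Answer: 2 1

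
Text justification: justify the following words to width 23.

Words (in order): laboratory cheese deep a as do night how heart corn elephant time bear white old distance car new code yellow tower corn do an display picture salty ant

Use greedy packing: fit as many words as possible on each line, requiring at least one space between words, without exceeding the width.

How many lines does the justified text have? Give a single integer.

Answer: 7

Derivation:
Line 1: ['laboratory', 'cheese', 'deep'] (min_width=22, slack=1)
Line 2: ['a', 'as', 'do', 'night', 'how', 'heart'] (min_width=23, slack=0)
Line 3: ['corn', 'elephant', 'time', 'bear'] (min_width=23, slack=0)
Line 4: ['white', 'old', 'distance', 'car'] (min_width=22, slack=1)
Line 5: ['new', 'code', 'yellow', 'tower'] (min_width=21, slack=2)
Line 6: ['corn', 'do', 'an', 'display'] (min_width=18, slack=5)
Line 7: ['picture', 'salty', 'ant'] (min_width=17, slack=6)
Total lines: 7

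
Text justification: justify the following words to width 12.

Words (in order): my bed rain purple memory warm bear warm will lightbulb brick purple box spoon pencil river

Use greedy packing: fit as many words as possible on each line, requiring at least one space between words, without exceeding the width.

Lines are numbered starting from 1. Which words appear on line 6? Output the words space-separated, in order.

Answer: lightbulb

Derivation:
Line 1: ['my', 'bed', 'rain'] (min_width=11, slack=1)
Line 2: ['purple'] (min_width=6, slack=6)
Line 3: ['memory', 'warm'] (min_width=11, slack=1)
Line 4: ['bear', 'warm'] (min_width=9, slack=3)
Line 5: ['will'] (min_width=4, slack=8)
Line 6: ['lightbulb'] (min_width=9, slack=3)
Line 7: ['brick', 'purple'] (min_width=12, slack=0)
Line 8: ['box', 'spoon'] (min_width=9, slack=3)
Line 9: ['pencil', 'river'] (min_width=12, slack=0)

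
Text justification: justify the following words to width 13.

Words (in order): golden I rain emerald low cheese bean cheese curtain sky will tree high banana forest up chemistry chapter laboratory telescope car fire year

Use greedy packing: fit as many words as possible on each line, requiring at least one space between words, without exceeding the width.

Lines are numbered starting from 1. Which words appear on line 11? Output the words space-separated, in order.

Line 1: ['golden', 'I', 'rain'] (min_width=13, slack=0)
Line 2: ['emerald', 'low'] (min_width=11, slack=2)
Line 3: ['cheese', 'bean'] (min_width=11, slack=2)
Line 4: ['cheese'] (min_width=6, slack=7)
Line 5: ['curtain', 'sky'] (min_width=11, slack=2)
Line 6: ['will', 'tree'] (min_width=9, slack=4)
Line 7: ['high', 'banana'] (min_width=11, slack=2)
Line 8: ['forest', 'up'] (min_width=9, slack=4)
Line 9: ['chemistry'] (min_width=9, slack=4)
Line 10: ['chapter'] (min_width=7, slack=6)
Line 11: ['laboratory'] (min_width=10, slack=3)
Line 12: ['telescope', 'car'] (min_width=13, slack=0)
Line 13: ['fire', 'year'] (min_width=9, slack=4)

Answer: laboratory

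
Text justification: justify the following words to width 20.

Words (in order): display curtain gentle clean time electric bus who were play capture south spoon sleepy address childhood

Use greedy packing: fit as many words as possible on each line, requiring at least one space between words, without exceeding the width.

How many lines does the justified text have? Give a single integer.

Line 1: ['display', 'curtain'] (min_width=15, slack=5)
Line 2: ['gentle', 'clean', 'time'] (min_width=17, slack=3)
Line 3: ['electric', 'bus', 'who'] (min_width=16, slack=4)
Line 4: ['were', 'play', 'capture'] (min_width=17, slack=3)
Line 5: ['south', 'spoon', 'sleepy'] (min_width=18, slack=2)
Line 6: ['address', 'childhood'] (min_width=17, slack=3)
Total lines: 6

Answer: 6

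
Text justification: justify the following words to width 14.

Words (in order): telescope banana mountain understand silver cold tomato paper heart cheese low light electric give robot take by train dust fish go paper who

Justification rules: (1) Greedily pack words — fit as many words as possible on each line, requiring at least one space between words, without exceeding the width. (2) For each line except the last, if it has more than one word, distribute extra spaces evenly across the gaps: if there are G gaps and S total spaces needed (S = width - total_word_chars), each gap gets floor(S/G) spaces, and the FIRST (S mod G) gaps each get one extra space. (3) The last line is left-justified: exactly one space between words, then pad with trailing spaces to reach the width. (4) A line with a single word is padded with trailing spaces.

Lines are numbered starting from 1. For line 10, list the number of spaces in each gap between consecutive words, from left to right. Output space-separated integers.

Answer: 2 1

Derivation:
Line 1: ['telescope'] (min_width=9, slack=5)
Line 2: ['banana'] (min_width=6, slack=8)
Line 3: ['mountain'] (min_width=8, slack=6)
Line 4: ['understand'] (min_width=10, slack=4)
Line 5: ['silver', 'cold'] (min_width=11, slack=3)
Line 6: ['tomato', 'paper'] (min_width=12, slack=2)
Line 7: ['heart', 'cheese'] (min_width=12, slack=2)
Line 8: ['low', 'light'] (min_width=9, slack=5)
Line 9: ['electric', 'give'] (min_width=13, slack=1)
Line 10: ['robot', 'take', 'by'] (min_width=13, slack=1)
Line 11: ['train', 'dust'] (min_width=10, slack=4)
Line 12: ['fish', 'go', 'paper'] (min_width=13, slack=1)
Line 13: ['who'] (min_width=3, slack=11)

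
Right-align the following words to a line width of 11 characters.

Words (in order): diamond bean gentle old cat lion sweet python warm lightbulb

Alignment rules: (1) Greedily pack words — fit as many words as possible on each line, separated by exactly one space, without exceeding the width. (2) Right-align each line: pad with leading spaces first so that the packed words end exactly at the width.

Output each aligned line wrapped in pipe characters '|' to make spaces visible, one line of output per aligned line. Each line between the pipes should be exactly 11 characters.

Line 1: ['diamond'] (min_width=7, slack=4)
Line 2: ['bean', 'gentle'] (min_width=11, slack=0)
Line 3: ['old', 'cat'] (min_width=7, slack=4)
Line 4: ['lion', 'sweet'] (min_width=10, slack=1)
Line 5: ['python', 'warm'] (min_width=11, slack=0)
Line 6: ['lightbulb'] (min_width=9, slack=2)

Answer: |    diamond|
|bean gentle|
|    old cat|
| lion sweet|
|python warm|
|  lightbulb|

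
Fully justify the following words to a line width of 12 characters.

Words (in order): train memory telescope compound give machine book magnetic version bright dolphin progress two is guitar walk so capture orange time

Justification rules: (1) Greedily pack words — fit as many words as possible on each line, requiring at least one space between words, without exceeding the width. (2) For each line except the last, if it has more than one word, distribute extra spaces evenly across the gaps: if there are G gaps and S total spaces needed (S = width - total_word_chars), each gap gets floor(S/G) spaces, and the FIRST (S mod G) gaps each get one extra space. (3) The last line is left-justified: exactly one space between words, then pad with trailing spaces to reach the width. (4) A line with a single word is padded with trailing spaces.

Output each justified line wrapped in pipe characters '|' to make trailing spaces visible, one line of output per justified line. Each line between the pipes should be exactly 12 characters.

Line 1: ['train', 'memory'] (min_width=12, slack=0)
Line 2: ['telescope'] (min_width=9, slack=3)
Line 3: ['compound'] (min_width=8, slack=4)
Line 4: ['give', 'machine'] (min_width=12, slack=0)
Line 5: ['book'] (min_width=4, slack=8)
Line 6: ['magnetic'] (min_width=8, slack=4)
Line 7: ['version'] (min_width=7, slack=5)
Line 8: ['bright'] (min_width=6, slack=6)
Line 9: ['dolphin'] (min_width=7, slack=5)
Line 10: ['progress', 'two'] (min_width=12, slack=0)
Line 11: ['is', 'guitar'] (min_width=9, slack=3)
Line 12: ['walk', 'so'] (min_width=7, slack=5)
Line 13: ['capture'] (min_width=7, slack=5)
Line 14: ['orange', 'time'] (min_width=11, slack=1)

Answer: |train memory|
|telescope   |
|compound    |
|give machine|
|book        |
|magnetic    |
|version     |
|bright      |
|dolphin     |
|progress two|
|is    guitar|
|walk      so|
|capture     |
|orange time |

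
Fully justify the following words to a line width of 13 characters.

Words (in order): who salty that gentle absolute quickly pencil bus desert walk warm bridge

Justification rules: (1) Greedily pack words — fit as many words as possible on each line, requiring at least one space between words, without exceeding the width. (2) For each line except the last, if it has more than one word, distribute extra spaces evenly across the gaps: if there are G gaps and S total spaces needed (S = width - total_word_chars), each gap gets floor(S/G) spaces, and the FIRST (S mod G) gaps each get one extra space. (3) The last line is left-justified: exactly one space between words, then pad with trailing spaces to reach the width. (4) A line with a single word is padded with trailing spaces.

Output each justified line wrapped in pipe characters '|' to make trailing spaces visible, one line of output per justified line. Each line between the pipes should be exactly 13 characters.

Answer: |who     salty|
|that   gentle|
|absolute     |
|quickly      |
|pencil    bus|
|desert   walk|
|warm bridge  |

Derivation:
Line 1: ['who', 'salty'] (min_width=9, slack=4)
Line 2: ['that', 'gentle'] (min_width=11, slack=2)
Line 3: ['absolute'] (min_width=8, slack=5)
Line 4: ['quickly'] (min_width=7, slack=6)
Line 5: ['pencil', 'bus'] (min_width=10, slack=3)
Line 6: ['desert', 'walk'] (min_width=11, slack=2)
Line 7: ['warm', 'bridge'] (min_width=11, slack=2)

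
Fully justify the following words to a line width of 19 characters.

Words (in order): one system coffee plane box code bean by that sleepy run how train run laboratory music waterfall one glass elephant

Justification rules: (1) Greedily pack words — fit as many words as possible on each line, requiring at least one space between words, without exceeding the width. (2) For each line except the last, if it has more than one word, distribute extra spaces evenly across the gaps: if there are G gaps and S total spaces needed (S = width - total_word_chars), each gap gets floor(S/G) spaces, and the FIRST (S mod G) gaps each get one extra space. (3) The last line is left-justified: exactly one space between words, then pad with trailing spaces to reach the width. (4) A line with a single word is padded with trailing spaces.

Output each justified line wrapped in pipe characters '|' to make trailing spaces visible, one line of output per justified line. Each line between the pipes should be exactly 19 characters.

Line 1: ['one', 'system', 'coffee'] (min_width=17, slack=2)
Line 2: ['plane', 'box', 'code', 'bean'] (min_width=19, slack=0)
Line 3: ['by', 'that', 'sleepy', 'run'] (min_width=18, slack=1)
Line 4: ['how', 'train', 'run'] (min_width=13, slack=6)
Line 5: ['laboratory', 'music'] (min_width=16, slack=3)
Line 6: ['waterfall', 'one', 'glass'] (min_width=19, slack=0)
Line 7: ['elephant'] (min_width=8, slack=11)

Answer: |one  system  coffee|
|plane box code bean|
|by  that sleepy run|
|how    train    run|
|laboratory    music|
|waterfall one glass|
|elephant           |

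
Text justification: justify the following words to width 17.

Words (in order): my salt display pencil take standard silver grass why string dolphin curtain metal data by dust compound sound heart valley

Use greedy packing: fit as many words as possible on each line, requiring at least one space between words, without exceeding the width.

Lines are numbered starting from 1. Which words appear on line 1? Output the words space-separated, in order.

Answer: my salt display

Derivation:
Line 1: ['my', 'salt', 'display'] (min_width=15, slack=2)
Line 2: ['pencil', 'take'] (min_width=11, slack=6)
Line 3: ['standard', 'silver'] (min_width=15, slack=2)
Line 4: ['grass', 'why', 'string'] (min_width=16, slack=1)
Line 5: ['dolphin', 'curtain'] (min_width=15, slack=2)
Line 6: ['metal', 'data', 'by'] (min_width=13, slack=4)
Line 7: ['dust', 'compound'] (min_width=13, slack=4)
Line 8: ['sound', 'heart'] (min_width=11, slack=6)
Line 9: ['valley'] (min_width=6, slack=11)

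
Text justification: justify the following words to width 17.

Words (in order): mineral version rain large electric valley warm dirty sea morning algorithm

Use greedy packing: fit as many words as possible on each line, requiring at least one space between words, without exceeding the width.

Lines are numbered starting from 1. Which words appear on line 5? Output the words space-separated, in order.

Line 1: ['mineral', 'version'] (min_width=15, slack=2)
Line 2: ['rain', 'large'] (min_width=10, slack=7)
Line 3: ['electric', 'valley'] (min_width=15, slack=2)
Line 4: ['warm', 'dirty', 'sea'] (min_width=14, slack=3)
Line 5: ['morning', 'algorithm'] (min_width=17, slack=0)

Answer: morning algorithm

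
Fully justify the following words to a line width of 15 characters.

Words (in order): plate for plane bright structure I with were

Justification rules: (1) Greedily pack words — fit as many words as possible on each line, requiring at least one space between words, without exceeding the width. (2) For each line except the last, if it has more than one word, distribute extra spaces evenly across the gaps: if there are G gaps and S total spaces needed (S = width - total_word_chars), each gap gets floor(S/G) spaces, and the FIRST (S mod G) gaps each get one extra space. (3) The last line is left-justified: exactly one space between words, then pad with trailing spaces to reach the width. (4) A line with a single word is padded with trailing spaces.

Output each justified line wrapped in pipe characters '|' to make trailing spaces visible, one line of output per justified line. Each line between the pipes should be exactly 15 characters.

Line 1: ['plate', 'for', 'plane'] (min_width=15, slack=0)
Line 2: ['bright'] (min_width=6, slack=9)
Line 3: ['structure', 'I'] (min_width=11, slack=4)
Line 4: ['with', 'were'] (min_width=9, slack=6)

Answer: |plate for plane|
|bright         |
|structure     I|
|with were      |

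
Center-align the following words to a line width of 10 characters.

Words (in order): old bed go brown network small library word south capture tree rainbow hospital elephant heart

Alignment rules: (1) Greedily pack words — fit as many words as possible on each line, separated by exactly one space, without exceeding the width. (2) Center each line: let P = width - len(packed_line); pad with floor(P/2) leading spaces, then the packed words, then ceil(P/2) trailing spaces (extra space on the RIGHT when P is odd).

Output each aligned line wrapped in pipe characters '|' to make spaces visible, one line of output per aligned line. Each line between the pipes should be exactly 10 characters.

Answer: |old bed go|
|  brown   |
| network  |
|  small   |
| library  |
|word south|
| capture  |
|   tree   |
| rainbow  |
| hospital |
| elephant |
|  heart   |

Derivation:
Line 1: ['old', 'bed', 'go'] (min_width=10, slack=0)
Line 2: ['brown'] (min_width=5, slack=5)
Line 3: ['network'] (min_width=7, slack=3)
Line 4: ['small'] (min_width=5, slack=5)
Line 5: ['library'] (min_width=7, slack=3)
Line 6: ['word', 'south'] (min_width=10, slack=0)
Line 7: ['capture'] (min_width=7, slack=3)
Line 8: ['tree'] (min_width=4, slack=6)
Line 9: ['rainbow'] (min_width=7, slack=3)
Line 10: ['hospital'] (min_width=8, slack=2)
Line 11: ['elephant'] (min_width=8, slack=2)
Line 12: ['heart'] (min_width=5, slack=5)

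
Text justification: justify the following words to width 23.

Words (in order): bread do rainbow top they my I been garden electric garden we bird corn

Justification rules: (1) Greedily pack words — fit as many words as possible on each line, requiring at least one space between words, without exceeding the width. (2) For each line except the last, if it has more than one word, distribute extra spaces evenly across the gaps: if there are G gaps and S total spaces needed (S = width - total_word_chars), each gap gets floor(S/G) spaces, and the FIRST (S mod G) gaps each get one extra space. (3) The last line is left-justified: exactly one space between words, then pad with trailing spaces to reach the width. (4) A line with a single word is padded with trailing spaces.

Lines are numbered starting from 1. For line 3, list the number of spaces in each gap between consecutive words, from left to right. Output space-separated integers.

Answer: 1 1 1

Derivation:
Line 1: ['bread', 'do', 'rainbow', 'top'] (min_width=20, slack=3)
Line 2: ['they', 'my', 'I', 'been', 'garden'] (min_width=21, slack=2)
Line 3: ['electric', 'garden', 'we', 'bird'] (min_width=23, slack=0)
Line 4: ['corn'] (min_width=4, slack=19)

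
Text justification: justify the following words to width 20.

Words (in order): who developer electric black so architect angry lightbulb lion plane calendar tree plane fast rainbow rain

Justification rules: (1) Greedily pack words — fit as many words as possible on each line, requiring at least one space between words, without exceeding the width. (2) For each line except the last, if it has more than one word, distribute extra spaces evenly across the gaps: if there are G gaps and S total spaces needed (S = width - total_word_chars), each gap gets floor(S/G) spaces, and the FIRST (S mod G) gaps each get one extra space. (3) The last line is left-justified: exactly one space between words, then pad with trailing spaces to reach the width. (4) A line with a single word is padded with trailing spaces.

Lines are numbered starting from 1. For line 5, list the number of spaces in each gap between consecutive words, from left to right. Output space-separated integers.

Line 1: ['who', 'developer'] (min_width=13, slack=7)
Line 2: ['electric', 'black', 'so'] (min_width=17, slack=3)
Line 3: ['architect', 'angry'] (min_width=15, slack=5)
Line 4: ['lightbulb', 'lion', 'plane'] (min_width=20, slack=0)
Line 5: ['calendar', 'tree', 'plane'] (min_width=19, slack=1)
Line 6: ['fast', 'rainbow', 'rain'] (min_width=17, slack=3)

Answer: 2 1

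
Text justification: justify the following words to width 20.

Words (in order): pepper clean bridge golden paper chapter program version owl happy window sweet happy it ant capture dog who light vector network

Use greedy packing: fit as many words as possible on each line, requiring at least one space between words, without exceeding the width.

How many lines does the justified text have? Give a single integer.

Line 1: ['pepper', 'clean', 'bridge'] (min_width=19, slack=1)
Line 2: ['golden', 'paper', 'chapter'] (min_width=20, slack=0)
Line 3: ['program', 'version', 'owl'] (min_width=19, slack=1)
Line 4: ['happy', 'window', 'sweet'] (min_width=18, slack=2)
Line 5: ['happy', 'it', 'ant', 'capture'] (min_width=20, slack=0)
Line 6: ['dog', 'who', 'light', 'vector'] (min_width=20, slack=0)
Line 7: ['network'] (min_width=7, slack=13)
Total lines: 7

Answer: 7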